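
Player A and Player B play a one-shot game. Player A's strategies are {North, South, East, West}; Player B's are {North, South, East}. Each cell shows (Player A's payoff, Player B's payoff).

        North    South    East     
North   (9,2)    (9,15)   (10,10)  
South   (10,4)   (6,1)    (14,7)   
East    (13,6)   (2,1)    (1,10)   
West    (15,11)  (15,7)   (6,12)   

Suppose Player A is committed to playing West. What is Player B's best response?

With Player A fixed at West, Player B's payoffs are: North → 11, South → 7, East → 12.
The maximum is 12, achieved by East.

East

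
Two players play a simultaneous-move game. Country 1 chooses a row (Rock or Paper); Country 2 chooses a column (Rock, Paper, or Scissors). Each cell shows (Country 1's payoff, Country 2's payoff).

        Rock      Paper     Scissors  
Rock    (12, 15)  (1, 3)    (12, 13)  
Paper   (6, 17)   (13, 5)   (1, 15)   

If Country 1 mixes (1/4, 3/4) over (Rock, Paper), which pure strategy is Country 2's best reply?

Rock

Compute Country 2's expected payoff from each pure strategy against the given mix.
Rock: (1/4)·15 + (3/4)·17 = 33/2
Paper: (1/4)·3 + (3/4)·5 = 9/2
Scissors: (1/4)·13 + (3/4)·15 = 29/2
Highest expected payoff is 33/2, from Rock.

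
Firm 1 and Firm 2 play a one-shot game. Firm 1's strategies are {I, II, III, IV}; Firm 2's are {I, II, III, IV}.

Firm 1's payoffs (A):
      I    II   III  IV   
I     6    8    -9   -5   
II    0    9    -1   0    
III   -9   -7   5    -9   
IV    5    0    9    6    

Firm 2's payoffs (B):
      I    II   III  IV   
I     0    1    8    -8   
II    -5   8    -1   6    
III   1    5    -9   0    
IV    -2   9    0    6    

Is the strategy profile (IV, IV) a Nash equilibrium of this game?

Holding Firm 2 at IV: Firm 1 gets 6 from IV, versus -5 from I, 0 from II, -9 from III. No profitable deviation for Firm 1.
Holding Firm 1 at IV: Firm 2 gets 6 from IV but could get 9 by switching to II. Firm 2 has a profitable deviation.

No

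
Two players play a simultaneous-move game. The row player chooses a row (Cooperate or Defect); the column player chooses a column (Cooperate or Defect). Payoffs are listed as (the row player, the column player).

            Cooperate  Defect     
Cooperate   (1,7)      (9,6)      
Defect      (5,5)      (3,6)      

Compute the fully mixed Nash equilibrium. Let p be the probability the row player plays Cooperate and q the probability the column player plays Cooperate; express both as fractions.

In a mixed NE each player is indifferent between their pure strategies, so the opponent's mix sets the indifference.
The column player indifferent between Cooperate and Defect: p·7 + (1−p)·5 = p·6 + (1−p)·6 ⟹ 5 + 2p = 6 + 0p ⟹ p = 1/2.
The row player indifferent between Cooperate and Defect: q·1 + (1−q)·9 = q·5 + (1−q)·3 ⟹ 9 + (-8)q = 3 + 2q ⟹ q = 3/5.

p = 1/2, q = 3/5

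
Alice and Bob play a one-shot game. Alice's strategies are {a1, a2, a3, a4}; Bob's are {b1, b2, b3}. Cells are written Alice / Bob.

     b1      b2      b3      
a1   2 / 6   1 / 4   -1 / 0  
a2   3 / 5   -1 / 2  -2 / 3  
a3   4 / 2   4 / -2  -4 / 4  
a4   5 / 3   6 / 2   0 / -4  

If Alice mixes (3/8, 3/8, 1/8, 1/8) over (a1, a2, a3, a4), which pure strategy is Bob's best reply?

Bob's best reply maximizes expected payoff against the mix.
b1: (3/8)·6 + (3/8)·5 + (1/8)·2 + (1/8)·3 = 19/4
b2: (3/8)·4 + (3/8)·2 + (1/8)·(-2) + (1/8)·2 = 9/4
b3: (3/8)·0 + (3/8)·3 + (1/8)·4 + (1/8)·(-4) = 9/8
Highest expected payoff is 19/4, from b1.

b1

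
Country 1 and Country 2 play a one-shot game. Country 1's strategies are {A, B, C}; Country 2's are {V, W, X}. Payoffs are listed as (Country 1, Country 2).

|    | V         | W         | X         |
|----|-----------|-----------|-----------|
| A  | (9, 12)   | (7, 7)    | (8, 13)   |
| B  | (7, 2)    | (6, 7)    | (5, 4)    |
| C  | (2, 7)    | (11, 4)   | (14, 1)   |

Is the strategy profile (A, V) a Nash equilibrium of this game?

No

Holding Country 2 at V: Country 1 gets 9 from A, versus 7 from B, 2 from C. No profitable deviation for Country 1.
Holding Country 1 at A: Country 2 gets 12 from V but could get 13 by switching to X. Country 2 has a profitable deviation.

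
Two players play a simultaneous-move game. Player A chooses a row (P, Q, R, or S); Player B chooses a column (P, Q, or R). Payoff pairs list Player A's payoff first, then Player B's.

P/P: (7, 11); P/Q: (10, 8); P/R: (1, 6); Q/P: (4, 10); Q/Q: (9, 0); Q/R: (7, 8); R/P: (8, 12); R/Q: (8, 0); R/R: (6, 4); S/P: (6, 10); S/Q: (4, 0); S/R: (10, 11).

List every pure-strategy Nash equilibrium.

(R, P) and (S, R)

Find each player's best response to every opponent strategy; NE are the intersections.
Player A's best responses — vs P: R (payoff 8); vs Q: P (payoff 10); vs R: S (payoff 10).
Player B's best responses — vs P: P (payoff 11); vs Q: P (payoff 10); vs R: P (payoff 12); vs S: R (payoff 11).
Mutual best responses occur at (R, P) and (S, R); at each, neither player gains by switching.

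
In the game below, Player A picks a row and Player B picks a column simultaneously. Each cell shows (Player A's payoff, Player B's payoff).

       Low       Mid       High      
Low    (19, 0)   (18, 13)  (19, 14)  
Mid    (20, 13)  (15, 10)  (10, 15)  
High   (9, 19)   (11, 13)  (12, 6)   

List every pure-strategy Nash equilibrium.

(Low, High)

A profile is a Nash equilibrium when each player is best-responding to the other.
Player A's best responses — vs Low: Mid (payoff 20); vs Mid: Low (payoff 18); vs High: Low (payoff 19).
Player B's best responses — vs Low: High (payoff 14); vs Mid: High (payoff 15); vs High: Low (payoff 19).
The only mutual best response is (Low, High); neither player gains by switching there.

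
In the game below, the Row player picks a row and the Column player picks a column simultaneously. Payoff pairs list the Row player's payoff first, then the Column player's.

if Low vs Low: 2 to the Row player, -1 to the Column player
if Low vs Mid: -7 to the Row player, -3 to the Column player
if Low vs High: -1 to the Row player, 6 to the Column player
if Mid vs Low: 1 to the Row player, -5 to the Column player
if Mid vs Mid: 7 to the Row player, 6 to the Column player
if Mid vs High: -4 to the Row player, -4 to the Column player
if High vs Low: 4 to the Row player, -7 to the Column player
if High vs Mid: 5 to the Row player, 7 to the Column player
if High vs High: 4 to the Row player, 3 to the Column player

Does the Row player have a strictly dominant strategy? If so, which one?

None

Check whether one of the Row player's strategies beats all alternatives regardless of what the opponent does.
Low is not dominant: against Low, High gives 4 > 2.
Mid is not dominant: against Low, Low gives 2 > 1.
High is not dominant: against Mid, Mid gives 7 > 5.
No single strategy is best against every opponent action.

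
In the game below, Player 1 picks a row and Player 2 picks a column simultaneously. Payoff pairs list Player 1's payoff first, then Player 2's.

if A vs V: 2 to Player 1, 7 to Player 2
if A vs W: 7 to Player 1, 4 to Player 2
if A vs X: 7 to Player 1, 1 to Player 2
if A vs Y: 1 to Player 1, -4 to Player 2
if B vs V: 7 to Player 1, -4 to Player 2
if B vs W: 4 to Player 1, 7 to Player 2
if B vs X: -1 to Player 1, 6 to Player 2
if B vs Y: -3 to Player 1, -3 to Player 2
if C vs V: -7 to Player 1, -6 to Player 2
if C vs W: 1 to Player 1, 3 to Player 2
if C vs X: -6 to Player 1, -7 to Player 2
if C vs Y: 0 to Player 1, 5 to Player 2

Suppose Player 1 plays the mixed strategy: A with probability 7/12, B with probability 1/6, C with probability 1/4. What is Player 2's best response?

Player 2's best reply maximizes expected payoff against the mix.
V: (7/12)·7 + (1/6)·(-4) + (1/4)·(-6) = 23/12
W: (7/12)·4 + (1/6)·7 + (1/4)·3 = 17/4
X: (7/12)·1 + (1/6)·6 + (1/4)·(-7) = -1/6
Y: (7/12)·(-4) + (1/6)·(-3) + (1/4)·5 = -19/12
Highest expected payoff is 17/4, from W.

W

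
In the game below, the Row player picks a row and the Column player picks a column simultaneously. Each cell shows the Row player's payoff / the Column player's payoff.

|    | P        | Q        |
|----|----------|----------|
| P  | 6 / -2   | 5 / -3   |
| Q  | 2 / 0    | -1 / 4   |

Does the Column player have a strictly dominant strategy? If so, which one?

No strictly dominant strategy

Check whether one of the Column player's strategies beats all alternatives regardless of what the opponent does.
P is not dominant: against Q, Q gives 4 > 0.
Q is not dominant: against P, P gives -2 > -3.
No single strategy is best against every opponent action.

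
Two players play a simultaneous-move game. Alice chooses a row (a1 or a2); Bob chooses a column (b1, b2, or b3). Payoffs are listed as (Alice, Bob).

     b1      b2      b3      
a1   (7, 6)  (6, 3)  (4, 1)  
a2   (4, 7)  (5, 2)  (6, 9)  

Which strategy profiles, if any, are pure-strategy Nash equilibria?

(a1, b1) and (a2, b3)

A profile is a Nash equilibrium when each player is best-responding to the other.
Alice's best responses — vs b1: a1 (payoff 7); vs b2: a1 (payoff 6); vs b3: a2 (payoff 6).
Bob's best responses — vs a1: b1 (payoff 6); vs a2: b3 (payoff 9).
Mutual best responses occur at (a1, b1) and (a2, b3); at each, neither player gains by switching.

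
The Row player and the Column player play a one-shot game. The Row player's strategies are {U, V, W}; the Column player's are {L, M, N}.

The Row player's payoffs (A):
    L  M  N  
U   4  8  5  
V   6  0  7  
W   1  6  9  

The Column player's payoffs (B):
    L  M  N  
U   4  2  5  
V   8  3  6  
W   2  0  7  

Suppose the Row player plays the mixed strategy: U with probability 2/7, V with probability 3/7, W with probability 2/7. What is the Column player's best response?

N

The Column player's best reply maximizes expected payoff against the mix.
L: (2/7)·4 + (3/7)·8 + (2/7)·2 = 36/7
M: (2/7)·2 + (3/7)·3 + (2/7)·0 = 13/7
N: (2/7)·5 + (3/7)·6 + (2/7)·7 = 6
Highest expected payoff is 6, from N.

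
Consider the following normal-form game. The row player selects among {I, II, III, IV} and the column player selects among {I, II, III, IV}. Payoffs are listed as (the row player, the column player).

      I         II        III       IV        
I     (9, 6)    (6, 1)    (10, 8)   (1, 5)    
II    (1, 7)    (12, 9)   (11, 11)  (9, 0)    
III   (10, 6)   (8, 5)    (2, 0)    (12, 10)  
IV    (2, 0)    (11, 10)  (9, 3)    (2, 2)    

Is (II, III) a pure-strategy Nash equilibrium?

Holding the column player at III: the row player gets 11 from II, versus 10 from I, 2 from III, 9 from IV. No profitable deviation for the row player.
Holding the row player at II: the column player gets 11 from III, versus 7 from I, 9 from II, 0 from IV. No profitable deviation for the column player either.

Yes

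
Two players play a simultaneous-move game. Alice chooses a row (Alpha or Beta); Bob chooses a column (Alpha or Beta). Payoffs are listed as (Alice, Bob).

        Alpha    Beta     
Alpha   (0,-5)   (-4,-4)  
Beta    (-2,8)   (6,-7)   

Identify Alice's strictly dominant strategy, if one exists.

None

A strategy is strictly dominant if it gives Alice a strictly higher payoff than every other strategy, against every choice by the opponent.
Alpha is not dominant: against Beta, Beta gives 6 > -4.
Beta is not dominant: against Alpha, Alpha gives 0 > -2.
No single strategy is best against every opponent action.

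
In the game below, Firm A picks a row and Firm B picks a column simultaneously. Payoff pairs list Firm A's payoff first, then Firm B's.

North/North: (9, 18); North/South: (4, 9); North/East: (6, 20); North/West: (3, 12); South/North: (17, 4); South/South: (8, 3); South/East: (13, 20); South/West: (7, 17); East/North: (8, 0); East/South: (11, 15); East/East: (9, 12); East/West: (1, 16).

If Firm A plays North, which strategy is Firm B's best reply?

With Firm A fixed at North, Firm B's payoffs are: North → 18, South → 9, East → 20, West → 12.
The maximum is 20, achieved by East.

East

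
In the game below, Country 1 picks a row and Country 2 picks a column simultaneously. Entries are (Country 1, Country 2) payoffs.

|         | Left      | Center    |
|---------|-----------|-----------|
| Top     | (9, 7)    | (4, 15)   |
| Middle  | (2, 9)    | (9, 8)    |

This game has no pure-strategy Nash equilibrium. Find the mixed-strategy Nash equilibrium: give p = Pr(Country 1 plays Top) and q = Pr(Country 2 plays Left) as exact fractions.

In a mixed NE each player is indifferent between their pure strategies, so the opponent's mix sets the indifference.
Country 2 indifferent between Left and Center: p·7 + (1−p)·9 = p·15 + (1−p)·8 ⟹ 9 + (-2)p = 8 + 7p ⟹ p = 1/9.
Country 1 indifferent between Top and Middle: q·9 + (1−q)·4 = q·2 + (1−q)·9 ⟹ 4 + 5q = 9 + (-7)q ⟹ q = 5/12.

p = 1/9, q = 5/12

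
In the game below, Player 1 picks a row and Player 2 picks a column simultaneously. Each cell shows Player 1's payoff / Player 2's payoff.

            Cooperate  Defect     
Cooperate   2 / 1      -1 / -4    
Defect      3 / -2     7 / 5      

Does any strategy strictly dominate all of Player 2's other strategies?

A strategy is strictly dominant if it gives Player 2 a strictly higher payoff than every other strategy, against every choice by the opponent.
Cooperate is not dominant: against Defect, Defect gives 5 > -2.
Defect is not dominant: against Cooperate, Cooperate gives 1 > -4.
No single strategy is best against every opponent action.

None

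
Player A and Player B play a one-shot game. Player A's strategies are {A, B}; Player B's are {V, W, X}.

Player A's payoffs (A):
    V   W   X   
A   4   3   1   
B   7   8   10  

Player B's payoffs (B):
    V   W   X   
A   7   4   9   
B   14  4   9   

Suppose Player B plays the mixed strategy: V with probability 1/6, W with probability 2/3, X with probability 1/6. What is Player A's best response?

B

Compute Player A's expected payoff from each pure strategy against the given mix.
A: (1/6)·4 + (2/3)·3 + (1/6)·1 = 17/6
B: (1/6)·7 + (2/3)·8 + (1/6)·10 = 49/6
Highest expected payoff is 49/6, from B.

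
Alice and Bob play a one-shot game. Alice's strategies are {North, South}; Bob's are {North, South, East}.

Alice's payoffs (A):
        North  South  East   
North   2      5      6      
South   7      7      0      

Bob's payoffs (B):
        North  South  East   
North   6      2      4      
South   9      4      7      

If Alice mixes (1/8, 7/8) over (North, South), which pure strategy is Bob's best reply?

Bob's best reply maximizes expected payoff against the mix.
North: (1/8)·6 + (7/8)·9 = 69/8
South: (1/8)·2 + (7/8)·4 = 15/4
East: (1/8)·4 + (7/8)·7 = 53/8
Highest expected payoff is 69/8, from North.

North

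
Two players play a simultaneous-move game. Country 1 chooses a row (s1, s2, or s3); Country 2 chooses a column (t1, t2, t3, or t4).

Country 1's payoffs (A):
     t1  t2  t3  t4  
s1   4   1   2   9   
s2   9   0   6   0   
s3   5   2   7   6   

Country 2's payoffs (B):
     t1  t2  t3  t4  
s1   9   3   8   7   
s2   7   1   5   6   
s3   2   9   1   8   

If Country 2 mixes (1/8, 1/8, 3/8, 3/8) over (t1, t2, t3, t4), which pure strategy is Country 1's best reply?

Compute Country 1's expected payoff from each pure strategy against the given mix.
s1: (1/8)·4 + (1/8)·1 + (3/8)·2 + (3/8)·9 = 19/4
s2: (1/8)·9 + (1/8)·0 + (3/8)·6 + (3/8)·0 = 27/8
s3: (1/8)·5 + (1/8)·2 + (3/8)·7 + (3/8)·6 = 23/4
Highest expected payoff is 23/4, from s3.

s3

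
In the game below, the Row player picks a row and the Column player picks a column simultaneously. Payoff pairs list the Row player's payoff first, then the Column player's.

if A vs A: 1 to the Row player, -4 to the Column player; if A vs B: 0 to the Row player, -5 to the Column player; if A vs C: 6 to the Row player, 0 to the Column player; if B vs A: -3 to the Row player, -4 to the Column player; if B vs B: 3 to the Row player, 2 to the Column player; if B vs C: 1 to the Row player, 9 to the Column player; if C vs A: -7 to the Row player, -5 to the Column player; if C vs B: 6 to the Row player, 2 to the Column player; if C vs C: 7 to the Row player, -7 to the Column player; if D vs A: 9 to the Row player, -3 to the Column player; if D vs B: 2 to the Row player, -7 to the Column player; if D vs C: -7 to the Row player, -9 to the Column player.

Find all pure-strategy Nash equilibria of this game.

(C, B) and (D, A)

A profile is a Nash equilibrium when each player is best-responding to the other.
The Row player's best responses — vs A: D (payoff 9); vs B: C (payoff 6); vs C: C (payoff 7).
The Column player's best responses — vs A: C (payoff 0); vs B: C (payoff 9); vs C: B (payoff 2); vs D: A (payoff -3).
Mutual best responses occur at (C, B) and (D, A); at each, neither player gains by switching.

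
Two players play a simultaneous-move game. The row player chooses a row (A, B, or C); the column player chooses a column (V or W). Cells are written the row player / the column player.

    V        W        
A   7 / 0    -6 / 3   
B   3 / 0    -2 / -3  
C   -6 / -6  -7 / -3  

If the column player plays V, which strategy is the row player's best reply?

A

With the column player fixed at V, the row player's payoffs are: A → 7, B → 3, C → -6.
The maximum is 7, achieved by A.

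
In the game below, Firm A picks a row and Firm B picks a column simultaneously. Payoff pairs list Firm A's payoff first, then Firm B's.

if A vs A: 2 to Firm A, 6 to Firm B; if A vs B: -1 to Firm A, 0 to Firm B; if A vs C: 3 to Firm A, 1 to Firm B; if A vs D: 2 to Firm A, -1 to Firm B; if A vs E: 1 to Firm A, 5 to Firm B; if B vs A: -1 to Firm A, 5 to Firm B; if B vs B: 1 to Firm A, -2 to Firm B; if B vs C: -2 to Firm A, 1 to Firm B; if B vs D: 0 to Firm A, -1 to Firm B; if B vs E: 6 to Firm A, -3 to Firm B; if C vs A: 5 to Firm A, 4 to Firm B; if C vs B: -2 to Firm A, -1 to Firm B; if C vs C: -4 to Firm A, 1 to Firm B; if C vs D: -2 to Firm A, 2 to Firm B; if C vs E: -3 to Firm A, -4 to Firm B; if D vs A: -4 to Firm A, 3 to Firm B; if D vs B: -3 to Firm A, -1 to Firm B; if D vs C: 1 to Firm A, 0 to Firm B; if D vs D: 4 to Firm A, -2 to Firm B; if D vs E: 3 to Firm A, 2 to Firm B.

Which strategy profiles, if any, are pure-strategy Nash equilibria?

Check mutual best responses: a cell is a NE iff neither player can gain by unilaterally deviating.
Firm A's best responses — vs A: C (payoff 5); vs B: B (payoff 1); vs C: A (payoff 3); vs D: D (payoff 4); vs E: B (payoff 6).
Firm B's best responses — vs A: A (payoff 6); vs B: A (payoff 5); vs C: A (payoff 4); vs D: A (payoff 3).
The only mutual best response is (C, A); neither player gains by switching there.

(C, A)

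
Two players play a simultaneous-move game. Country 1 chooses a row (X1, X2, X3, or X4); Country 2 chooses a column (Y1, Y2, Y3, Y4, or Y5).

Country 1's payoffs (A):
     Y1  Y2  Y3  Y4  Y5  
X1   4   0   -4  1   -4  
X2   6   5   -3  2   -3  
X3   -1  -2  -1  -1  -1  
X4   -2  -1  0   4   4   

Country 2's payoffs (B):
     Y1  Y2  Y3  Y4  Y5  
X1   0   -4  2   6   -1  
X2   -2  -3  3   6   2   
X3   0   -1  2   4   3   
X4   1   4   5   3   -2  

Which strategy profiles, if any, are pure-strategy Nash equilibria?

A profile is a Nash equilibrium when each player is best-responding to the other.
Country 1's best responses — vs Y1: X2 (payoff 6); vs Y2: X2 (payoff 5); vs Y3: X4 (payoff 0); vs Y4: X4 (payoff 4); vs Y5: X4 (payoff 4).
Country 2's best responses — vs X1: Y4 (payoff 6); vs X2: Y4 (payoff 6); vs X3: Y4 (payoff 4); vs X4: Y3 (payoff 5).
The only mutual best response is (X4, Y3); neither player gains by switching there.

(X4, Y3)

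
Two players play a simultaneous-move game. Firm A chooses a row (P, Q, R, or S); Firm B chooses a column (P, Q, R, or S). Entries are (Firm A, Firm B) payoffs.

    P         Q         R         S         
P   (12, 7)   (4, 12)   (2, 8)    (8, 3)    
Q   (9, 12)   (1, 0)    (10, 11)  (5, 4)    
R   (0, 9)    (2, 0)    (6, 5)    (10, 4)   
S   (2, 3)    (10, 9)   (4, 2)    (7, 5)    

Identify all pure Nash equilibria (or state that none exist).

(S, Q)

Check mutual best responses: a cell is a NE iff neither player can gain by unilaterally deviating.
Firm A's best responses — vs P: P (payoff 12); vs Q: S (payoff 10); vs R: Q (payoff 10); vs S: R (payoff 10).
Firm B's best responses — vs P: Q (payoff 12); vs Q: P (payoff 12); vs R: P (payoff 9); vs S: Q (payoff 9).
The only mutual best response is (S, Q); neither player gains by switching there.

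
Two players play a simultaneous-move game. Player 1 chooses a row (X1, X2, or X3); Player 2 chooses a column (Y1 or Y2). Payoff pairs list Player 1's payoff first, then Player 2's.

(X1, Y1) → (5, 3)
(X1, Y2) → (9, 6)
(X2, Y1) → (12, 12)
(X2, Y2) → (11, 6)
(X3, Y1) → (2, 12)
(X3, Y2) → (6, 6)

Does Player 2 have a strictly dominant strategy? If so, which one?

None

A strategy is strictly dominant if it gives Player 2 a strictly higher payoff than every other strategy, against every choice by the opponent.
Y1 is not dominant: against X1, Y2 gives 6 > 3.
Y2 is not dominant: against X2, Y1 gives 12 > 6.
No single strategy is best against every opponent action.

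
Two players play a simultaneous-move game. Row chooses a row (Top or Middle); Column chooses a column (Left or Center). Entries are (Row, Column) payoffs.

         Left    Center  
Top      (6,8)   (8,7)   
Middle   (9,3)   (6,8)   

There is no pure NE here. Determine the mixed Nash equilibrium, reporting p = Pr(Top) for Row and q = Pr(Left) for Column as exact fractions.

Each player's mixing probability is pinned down by making the *other* player indifferent.
Column indifferent between Left and Center: p·8 + (1−p)·3 = p·7 + (1−p)·8 ⟹ 3 + 5p = 8 + (-1)p ⟹ p = 5/6.
Row indifferent between Top and Middle: q·6 + (1−q)·8 = q·9 + (1−q)·6 ⟹ 8 + (-2)q = 6 + 3q ⟹ q = 2/5.

p = 5/6, q = 2/5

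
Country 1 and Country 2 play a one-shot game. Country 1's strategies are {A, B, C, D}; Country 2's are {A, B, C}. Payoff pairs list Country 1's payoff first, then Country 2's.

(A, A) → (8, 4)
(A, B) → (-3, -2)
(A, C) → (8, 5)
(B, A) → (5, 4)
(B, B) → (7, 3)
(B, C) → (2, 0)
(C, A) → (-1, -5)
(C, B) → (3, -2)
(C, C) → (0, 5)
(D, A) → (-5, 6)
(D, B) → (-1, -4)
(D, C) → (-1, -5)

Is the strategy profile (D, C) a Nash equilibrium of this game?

Holding Country 2 at C: Country 1 gets -1 from D but could get 8 by switching to A. Country 1 has a profitable deviation.

No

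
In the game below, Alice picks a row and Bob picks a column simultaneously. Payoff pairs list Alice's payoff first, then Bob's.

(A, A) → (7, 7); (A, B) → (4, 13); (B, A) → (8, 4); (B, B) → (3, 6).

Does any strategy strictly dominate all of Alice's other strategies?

No strictly dominant strategy

A strategy is strictly dominant if it gives Alice a strictly higher payoff than every other strategy, against every choice by the opponent.
A is not dominant: against A, B gives 8 > 7.
B is not dominant: against B, A gives 4 > 3.
No single strategy is best against every opponent action.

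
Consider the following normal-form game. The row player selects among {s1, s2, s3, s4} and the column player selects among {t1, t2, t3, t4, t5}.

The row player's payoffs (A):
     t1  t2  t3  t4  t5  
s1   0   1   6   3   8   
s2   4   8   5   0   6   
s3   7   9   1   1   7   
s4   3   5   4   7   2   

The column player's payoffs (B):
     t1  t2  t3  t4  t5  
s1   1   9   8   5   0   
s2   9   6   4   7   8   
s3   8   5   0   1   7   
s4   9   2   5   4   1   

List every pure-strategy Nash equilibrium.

Find each player's best response to every opponent strategy; NE are the intersections.
The row player's best responses — vs t1: s3 (payoff 7); vs t2: s3 (payoff 9); vs t3: s1 (payoff 6); vs t4: s4 (payoff 7); vs t5: s1 (payoff 8).
The column player's best responses — vs s1: t2 (payoff 9); vs s2: t1 (payoff 9); vs s3: t1 (payoff 8); vs s4: t1 (payoff 9).
The only mutual best response is (s3, t1); neither player gains by switching there.

(s3, t1)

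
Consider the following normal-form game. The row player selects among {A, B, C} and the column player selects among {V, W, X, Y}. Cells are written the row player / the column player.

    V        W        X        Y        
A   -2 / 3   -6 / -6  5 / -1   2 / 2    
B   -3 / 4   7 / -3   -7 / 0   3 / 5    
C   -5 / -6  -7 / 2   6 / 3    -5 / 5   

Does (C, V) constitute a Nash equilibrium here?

No

Holding the column player at V: the row player gets -5 from C but could get -2 by switching to A. The row player has a profitable deviation.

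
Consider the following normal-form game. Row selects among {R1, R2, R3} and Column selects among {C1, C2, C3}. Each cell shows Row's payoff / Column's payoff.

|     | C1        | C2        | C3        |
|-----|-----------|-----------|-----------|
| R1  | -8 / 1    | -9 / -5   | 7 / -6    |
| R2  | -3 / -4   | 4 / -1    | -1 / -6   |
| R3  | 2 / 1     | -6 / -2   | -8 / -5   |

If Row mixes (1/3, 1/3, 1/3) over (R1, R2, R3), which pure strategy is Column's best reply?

C1

Compute Column's expected payoff from each pure strategy against the given mix.
C1: (1/3)·1 + (1/3)·(-4) + (1/3)·1 = -2/3
C2: (1/3)·(-5) + (1/3)·(-1) + (1/3)·(-2) = -8/3
C3: (1/3)·(-6) + (1/3)·(-6) + (1/3)·(-5) = -17/3
Highest expected payoff is -2/3, from C1.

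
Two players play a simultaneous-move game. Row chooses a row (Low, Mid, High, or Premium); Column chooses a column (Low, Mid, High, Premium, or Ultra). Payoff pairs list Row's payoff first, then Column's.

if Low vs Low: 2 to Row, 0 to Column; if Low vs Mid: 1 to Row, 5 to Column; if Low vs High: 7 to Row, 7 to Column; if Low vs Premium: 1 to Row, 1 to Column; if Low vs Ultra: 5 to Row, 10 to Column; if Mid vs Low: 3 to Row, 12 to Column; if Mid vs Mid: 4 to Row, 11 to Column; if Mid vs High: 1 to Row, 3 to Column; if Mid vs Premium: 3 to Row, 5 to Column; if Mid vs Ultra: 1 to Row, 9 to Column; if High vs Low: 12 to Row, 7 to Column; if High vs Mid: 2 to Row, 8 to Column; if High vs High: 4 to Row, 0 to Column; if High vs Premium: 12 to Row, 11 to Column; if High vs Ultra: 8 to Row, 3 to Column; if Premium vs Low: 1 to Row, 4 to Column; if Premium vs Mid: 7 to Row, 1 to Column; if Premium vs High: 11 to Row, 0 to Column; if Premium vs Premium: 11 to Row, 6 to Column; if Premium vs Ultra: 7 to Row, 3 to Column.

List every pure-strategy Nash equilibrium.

(High, Premium)

Check mutual best responses: a cell is a NE iff neither player can gain by unilaterally deviating.
Row's best responses — vs Low: High (payoff 12); vs Mid: Premium (payoff 7); vs High: Premium (payoff 11); vs Premium: High (payoff 12); vs Ultra: High (payoff 8).
Column's best responses — vs Low: Ultra (payoff 10); vs Mid: Low (payoff 12); vs High: Premium (payoff 11); vs Premium: Premium (payoff 6).
The only mutual best response is (High, Premium); neither player gains by switching there.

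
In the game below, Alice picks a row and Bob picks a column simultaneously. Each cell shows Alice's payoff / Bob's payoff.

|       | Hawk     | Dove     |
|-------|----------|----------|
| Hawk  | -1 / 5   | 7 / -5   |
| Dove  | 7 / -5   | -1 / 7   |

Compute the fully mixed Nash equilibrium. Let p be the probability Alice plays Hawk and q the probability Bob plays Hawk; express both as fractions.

In a mixed NE each player is indifferent between their pure strategies, so the opponent's mix sets the indifference.
Bob indifferent between Hawk and Dove: p·5 + (1−p)·(-5) = p·(-5) + (1−p)·7 ⟹ (-5) + 10p = 7 + (-12)p ⟹ p = 6/11.
Alice indifferent between Hawk and Dove: q·(-1) + (1−q)·7 = q·7 + (1−q)·(-1) ⟹ 7 + (-8)q = (-1) + 8q ⟹ q = 1/2.

p = 6/11, q = 1/2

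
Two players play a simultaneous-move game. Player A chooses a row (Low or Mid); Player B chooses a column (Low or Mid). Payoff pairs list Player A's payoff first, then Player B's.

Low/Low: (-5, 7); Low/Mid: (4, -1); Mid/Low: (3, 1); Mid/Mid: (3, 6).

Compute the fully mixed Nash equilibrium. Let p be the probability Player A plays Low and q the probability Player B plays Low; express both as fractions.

p = 5/13, q = 1/9

In a mixed NE each player is indifferent between their pure strategies, so the opponent's mix sets the indifference.
Player B indifferent between Low and Mid: p·7 + (1−p)·1 = p·(-1) + (1−p)·6 ⟹ 1 + 6p = 6 + (-7)p ⟹ p = 5/13.
Player A indifferent between Low and Mid: q·(-5) + (1−q)·4 = q·3 + (1−q)·3 ⟹ 4 + (-9)q = 3 + 0q ⟹ q = 1/9.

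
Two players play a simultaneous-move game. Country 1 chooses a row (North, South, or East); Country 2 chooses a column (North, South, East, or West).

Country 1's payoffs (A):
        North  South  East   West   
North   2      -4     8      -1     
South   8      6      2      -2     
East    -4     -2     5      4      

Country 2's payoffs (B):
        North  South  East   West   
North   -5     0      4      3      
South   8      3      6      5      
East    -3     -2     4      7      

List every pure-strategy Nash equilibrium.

(North, East), (South, North), and (East, West)

A profile is a Nash equilibrium when each player is best-responding to the other.
Country 1's best responses — vs North: South (payoff 8); vs South: South (payoff 6); vs East: North (payoff 8); vs West: East (payoff 4).
Country 2's best responses — vs North: East (payoff 4); vs South: North (payoff 8); vs East: West (payoff 7).
Mutual best responses occur at (North, East), (South, North), and (East, West); at each, neither player gains by switching.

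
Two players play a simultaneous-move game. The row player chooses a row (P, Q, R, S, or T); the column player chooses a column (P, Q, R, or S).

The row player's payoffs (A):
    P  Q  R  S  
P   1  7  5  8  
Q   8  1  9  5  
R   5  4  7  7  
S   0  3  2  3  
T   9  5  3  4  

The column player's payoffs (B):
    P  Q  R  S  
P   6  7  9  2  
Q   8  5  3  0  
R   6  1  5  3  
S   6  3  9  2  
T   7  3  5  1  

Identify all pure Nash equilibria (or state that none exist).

A profile is a Nash equilibrium when each player is best-responding to the other.
The row player's best responses — vs P: T (payoff 9); vs Q: P (payoff 7); vs R: Q (payoff 9); vs S: P (payoff 8).
The column player's best responses — vs P: R (payoff 9); vs Q: P (payoff 8); vs R: P (payoff 6); vs S: R (payoff 9); vs T: P (payoff 7).
The only mutual best response is (T, P); neither player gains by switching there.

(T, P)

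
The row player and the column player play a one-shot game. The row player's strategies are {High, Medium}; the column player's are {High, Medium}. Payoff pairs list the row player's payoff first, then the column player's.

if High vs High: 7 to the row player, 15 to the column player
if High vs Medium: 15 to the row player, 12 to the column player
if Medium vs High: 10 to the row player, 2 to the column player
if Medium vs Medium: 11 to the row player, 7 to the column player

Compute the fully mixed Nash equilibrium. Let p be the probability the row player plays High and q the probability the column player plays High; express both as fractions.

In a mixed NE each player is indifferent between their pure strategies, so the opponent's mix sets the indifference.
The column player indifferent between High and Medium: p·15 + (1−p)·2 = p·12 + (1−p)·7 ⟹ 2 + 13p = 7 + 5p ⟹ p = 5/8.
The row player indifferent between High and Medium: q·7 + (1−q)·15 = q·10 + (1−q)·11 ⟹ 15 + (-8)q = 11 + (-1)q ⟹ q = 4/7.

p = 5/8, q = 4/7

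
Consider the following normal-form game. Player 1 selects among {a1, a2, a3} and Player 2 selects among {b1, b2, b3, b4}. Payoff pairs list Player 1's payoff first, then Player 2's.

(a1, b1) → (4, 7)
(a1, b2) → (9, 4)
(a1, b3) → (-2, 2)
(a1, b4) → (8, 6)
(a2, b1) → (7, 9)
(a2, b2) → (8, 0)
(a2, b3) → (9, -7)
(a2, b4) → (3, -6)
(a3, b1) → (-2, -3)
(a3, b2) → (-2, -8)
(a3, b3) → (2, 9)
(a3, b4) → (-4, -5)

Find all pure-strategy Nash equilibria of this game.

(a2, b1)

Check mutual best responses: a cell is a NE iff neither player can gain by unilaterally deviating.
Player 1's best responses — vs b1: a2 (payoff 7); vs b2: a1 (payoff 9); vs b3: a2 (payoff 9); vs b4: a1 (payoff 8).
Player 2's best responses — vs a1: b1 (payoff 7); vs a2: b1 (payoff 9); vs a3: b3 (payoff 9).
The only mutual best response is (a2, b1); neither player gains by switching there.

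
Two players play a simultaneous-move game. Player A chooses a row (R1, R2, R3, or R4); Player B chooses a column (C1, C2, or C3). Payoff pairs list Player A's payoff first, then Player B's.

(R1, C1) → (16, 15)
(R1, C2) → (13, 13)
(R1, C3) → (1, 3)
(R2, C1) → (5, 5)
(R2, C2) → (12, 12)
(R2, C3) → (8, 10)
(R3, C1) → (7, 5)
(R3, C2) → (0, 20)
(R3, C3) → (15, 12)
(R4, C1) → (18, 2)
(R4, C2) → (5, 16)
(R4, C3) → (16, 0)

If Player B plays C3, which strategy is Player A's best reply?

R4

With Player B fixed at C3, Player A's payoffs are: R1 → 1, R2 → 8, R3 → 15, R4 → 16.
The maximum is 16, achieved by R4.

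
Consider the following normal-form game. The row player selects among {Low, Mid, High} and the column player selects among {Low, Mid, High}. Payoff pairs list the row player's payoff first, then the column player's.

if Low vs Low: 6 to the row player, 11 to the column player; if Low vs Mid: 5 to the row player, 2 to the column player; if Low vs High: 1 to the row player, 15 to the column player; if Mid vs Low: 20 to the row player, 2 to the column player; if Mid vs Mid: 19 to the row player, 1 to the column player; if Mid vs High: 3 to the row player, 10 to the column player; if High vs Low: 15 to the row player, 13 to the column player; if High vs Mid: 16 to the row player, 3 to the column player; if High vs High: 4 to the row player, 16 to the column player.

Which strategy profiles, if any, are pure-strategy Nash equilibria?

A profile is a Nash equilibrium when each player is best-responding to the other.
The row player's best responses — vs Low: Mid (payoff 20); vs Mid: Mid (payoff 19); vs High: High (payoff 4).
The column player's best responses — vs Low: High (payoff 15); vs Mid: High (payoff 10); vs High: High (payoff 16).
The only mutual best response is (High, High); neither player gains by switching there.

(High, High)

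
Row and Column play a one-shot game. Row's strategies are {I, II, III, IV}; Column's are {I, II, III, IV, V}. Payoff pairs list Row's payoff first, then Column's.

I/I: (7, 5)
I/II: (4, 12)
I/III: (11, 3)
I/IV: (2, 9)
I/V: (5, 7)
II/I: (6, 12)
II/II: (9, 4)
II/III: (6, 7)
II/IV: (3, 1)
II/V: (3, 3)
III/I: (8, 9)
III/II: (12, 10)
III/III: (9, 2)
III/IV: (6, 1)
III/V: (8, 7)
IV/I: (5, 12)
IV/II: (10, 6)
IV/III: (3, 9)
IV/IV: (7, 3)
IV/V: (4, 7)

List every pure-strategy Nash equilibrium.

(III, II)

Find each player's best response to every opponent strategy; NE are the intersections.
Row's best responses — vs I: III (payoff 8); vs II: III (payoff 12); vs III: I (payoff 11); vs IV: IV (payoff 7); vs V: III (payoff 8).
Column's best responses — vs I: II (payoff 12); vs II: I (payoff 12); vs III: II (payoff 10); vs IV: I (payoff 12).
The only mutual best response is (III, II); neither player gains by switching there.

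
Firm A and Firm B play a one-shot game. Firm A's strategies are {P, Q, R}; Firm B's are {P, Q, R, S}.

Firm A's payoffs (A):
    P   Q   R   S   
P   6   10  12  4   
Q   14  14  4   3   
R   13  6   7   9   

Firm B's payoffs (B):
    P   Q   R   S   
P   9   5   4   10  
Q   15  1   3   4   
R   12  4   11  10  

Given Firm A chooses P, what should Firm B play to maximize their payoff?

With Firm A fixed at P, Firm B's payoffs are: P → 9, Q → 5, R → 4, S → 10.
The maximum is 10, achieved by S.

S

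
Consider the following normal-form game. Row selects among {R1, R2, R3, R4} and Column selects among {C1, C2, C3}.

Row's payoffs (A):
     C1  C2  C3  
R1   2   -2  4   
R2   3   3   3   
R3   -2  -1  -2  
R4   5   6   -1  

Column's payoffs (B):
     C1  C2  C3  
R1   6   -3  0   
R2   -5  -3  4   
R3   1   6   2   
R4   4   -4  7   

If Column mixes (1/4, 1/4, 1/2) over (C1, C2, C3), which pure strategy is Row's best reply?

Compute Row's expected payoff from each pure strategy against the given mix.
R1: (1/4)·2 + (1/4)·(-2) + (1/2)·4 = 2
R2: (1/4)·3 + (1/4)·3 + (1/2)·3 = 3
R3: (1/4)·(-2) + (1/4)·(-1) + (1/2)·(-2) = -7/4
R4: (1/4)·5 + (1/4)·6 + (1/2)·(-1) = 9/4
Highest expected payoff is 3, from R2.

R2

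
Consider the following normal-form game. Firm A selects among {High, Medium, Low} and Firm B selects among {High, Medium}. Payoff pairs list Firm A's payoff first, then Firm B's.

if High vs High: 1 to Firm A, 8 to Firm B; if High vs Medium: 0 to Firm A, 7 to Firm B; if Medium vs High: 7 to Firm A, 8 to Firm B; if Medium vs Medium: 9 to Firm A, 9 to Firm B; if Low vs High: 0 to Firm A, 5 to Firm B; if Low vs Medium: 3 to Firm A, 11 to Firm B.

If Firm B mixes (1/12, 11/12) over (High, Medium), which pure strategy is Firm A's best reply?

Medium

Compute Firm A's expected payoff from each pure strategy against the given mix.
High: (1/12)·1 + (11/12)·0 = 1/12
Medium: (1/12)·7 + (11/12)·9 = 53/6
Low: (1/12)·0 + (11/12)·3 = 11/4
Highest expected payoff is 53/6, from Medium.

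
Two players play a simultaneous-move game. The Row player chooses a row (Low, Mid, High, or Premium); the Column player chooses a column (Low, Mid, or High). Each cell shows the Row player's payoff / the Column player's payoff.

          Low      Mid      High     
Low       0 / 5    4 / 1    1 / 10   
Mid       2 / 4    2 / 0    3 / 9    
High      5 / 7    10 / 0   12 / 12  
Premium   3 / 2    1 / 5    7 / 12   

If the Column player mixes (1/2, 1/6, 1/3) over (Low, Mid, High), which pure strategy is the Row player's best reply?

Compute the Row player's expected payoff from each pure strategy against the given mix.
Low: (1/2)·0 + (1/6)·4 + (1/3)·1 = 1
Mid: (1/2)·2 + (1/6)·2 + (1/3)·3 = 7/3
High: (1/2)·5 + (1/6)·10 + (1/3)·12 = 49/6
Premium: (1/2)·3 + (1/6)·1 + (1/3)·7 = 4
Highest expected payoff is 49/6, from High.

High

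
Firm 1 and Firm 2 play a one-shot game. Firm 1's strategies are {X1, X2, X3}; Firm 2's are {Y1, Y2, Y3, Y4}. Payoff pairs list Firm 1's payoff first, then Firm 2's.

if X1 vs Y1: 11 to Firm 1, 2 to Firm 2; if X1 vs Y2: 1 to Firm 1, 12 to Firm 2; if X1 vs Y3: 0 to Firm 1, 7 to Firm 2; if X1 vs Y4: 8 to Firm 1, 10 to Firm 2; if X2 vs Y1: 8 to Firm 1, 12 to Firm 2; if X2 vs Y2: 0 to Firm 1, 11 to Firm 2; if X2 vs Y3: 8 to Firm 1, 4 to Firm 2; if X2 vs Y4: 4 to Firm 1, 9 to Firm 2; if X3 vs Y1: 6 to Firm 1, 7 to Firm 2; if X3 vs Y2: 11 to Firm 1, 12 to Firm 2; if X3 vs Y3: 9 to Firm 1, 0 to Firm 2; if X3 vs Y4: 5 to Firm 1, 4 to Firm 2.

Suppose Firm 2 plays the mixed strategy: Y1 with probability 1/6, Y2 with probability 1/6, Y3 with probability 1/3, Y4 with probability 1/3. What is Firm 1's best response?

Firm 1's best reply maximizes expected payoff against the mix.
X1: (1/6)·11 + (1/6)·1 + (1/3)·0 + (1/3)·8 = 14/3
X2: (1/6)·8 + (1/6)·0 + (1/3)·8 + (1/3)·4 = 16/3
X3: (1/6)·6 + (1/6)·11 + (1/3)·9 + (1/3)·5 = 15/2
Highest expected payoff is 15/2, from X3.

X3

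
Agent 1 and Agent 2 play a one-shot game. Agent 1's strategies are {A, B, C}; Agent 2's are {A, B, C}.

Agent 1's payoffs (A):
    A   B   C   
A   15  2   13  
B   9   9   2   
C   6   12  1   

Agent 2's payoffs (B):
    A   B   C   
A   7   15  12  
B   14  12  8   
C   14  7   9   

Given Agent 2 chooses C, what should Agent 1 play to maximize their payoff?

A

With Agent 2 fixed at C, Agent 1's payoffs are: A → 13, B → 2, C → 1.
The maximum is 13, achieved by A.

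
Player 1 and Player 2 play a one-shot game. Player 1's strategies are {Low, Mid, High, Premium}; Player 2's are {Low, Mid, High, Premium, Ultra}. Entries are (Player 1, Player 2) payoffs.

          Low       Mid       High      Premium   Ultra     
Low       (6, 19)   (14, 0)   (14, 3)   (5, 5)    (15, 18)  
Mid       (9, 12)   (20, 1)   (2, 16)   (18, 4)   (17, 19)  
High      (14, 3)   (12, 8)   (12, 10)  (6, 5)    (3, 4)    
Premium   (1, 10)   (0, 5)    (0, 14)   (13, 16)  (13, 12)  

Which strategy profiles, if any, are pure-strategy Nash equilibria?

Check mutual best responses: a cell is a NE iff neither player can gain by unilaterally deviating.
Player 1's best responses — vs Low: High (payoff 14); vs Mid: Mid (payoff 20); vs High: Low (payoff 14); vs Premium: Mid (payoff 18); vs Ultra: Mid (payoff 17).
Player 2's best responses — vs Low: Low (payoff 19); vs Mid: Ultra (payoff 19); vs High: High (payoff 10); vs Premium: Premium (payoff 16).
The only mutual best response is (Mid, Ultra); neither player gains by switching there.

(Mid, Ultra)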